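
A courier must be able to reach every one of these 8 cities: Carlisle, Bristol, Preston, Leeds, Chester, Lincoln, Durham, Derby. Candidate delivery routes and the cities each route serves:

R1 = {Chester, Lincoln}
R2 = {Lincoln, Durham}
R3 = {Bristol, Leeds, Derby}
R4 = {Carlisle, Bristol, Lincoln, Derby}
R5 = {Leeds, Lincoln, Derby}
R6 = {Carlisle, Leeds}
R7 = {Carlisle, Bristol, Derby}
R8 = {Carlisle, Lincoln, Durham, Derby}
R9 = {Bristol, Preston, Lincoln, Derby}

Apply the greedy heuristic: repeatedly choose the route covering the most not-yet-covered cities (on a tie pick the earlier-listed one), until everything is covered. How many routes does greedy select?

5

Pick 1: R4 covers 4 new cities (Carlisle, Bristol, Lincoln, Derby).
Pick 2: R1 covers 1 new cities (Chester).
Pick 3: R2 covers 1 new cities (Durham).
Pick 4: R3 covers 1 new cities (Leeds).
Pick 5: R9 covers 1 new cities (Preston).
Greedy uses 5 routes. (The true minimum is 4.)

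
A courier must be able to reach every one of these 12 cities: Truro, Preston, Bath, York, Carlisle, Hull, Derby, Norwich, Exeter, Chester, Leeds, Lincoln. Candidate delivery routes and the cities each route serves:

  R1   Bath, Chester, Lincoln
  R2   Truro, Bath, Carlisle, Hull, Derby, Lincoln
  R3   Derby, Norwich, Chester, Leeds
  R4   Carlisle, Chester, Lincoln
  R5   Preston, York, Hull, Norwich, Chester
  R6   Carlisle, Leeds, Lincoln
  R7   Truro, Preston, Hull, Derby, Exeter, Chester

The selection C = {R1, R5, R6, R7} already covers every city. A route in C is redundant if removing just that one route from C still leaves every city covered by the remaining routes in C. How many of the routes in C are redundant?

0

Drop R1: Bath uncovered — not redundant.
Drop R5: York, Norwich uncovered — not redundant.
Drop R6: Carlisle, Leeds uncovered — not redundant.
Drop R7: Truro, Derby, Exeter uncovered — not redundant.
None of the routes in C is redundant.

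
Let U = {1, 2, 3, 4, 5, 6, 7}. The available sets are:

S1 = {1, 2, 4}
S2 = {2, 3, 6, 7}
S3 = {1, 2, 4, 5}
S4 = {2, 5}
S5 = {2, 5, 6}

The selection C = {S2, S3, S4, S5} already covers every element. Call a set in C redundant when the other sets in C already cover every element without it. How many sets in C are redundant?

Drop S2: 3, 7 uncovered — not redundant.
Drop S3: 1, 4 uncovered — not redundant.
Drop S4: the rest still cover every element — redundant.
Drop S5: the rest still cover every element — redundant.
2 redundant: S4, S5.

2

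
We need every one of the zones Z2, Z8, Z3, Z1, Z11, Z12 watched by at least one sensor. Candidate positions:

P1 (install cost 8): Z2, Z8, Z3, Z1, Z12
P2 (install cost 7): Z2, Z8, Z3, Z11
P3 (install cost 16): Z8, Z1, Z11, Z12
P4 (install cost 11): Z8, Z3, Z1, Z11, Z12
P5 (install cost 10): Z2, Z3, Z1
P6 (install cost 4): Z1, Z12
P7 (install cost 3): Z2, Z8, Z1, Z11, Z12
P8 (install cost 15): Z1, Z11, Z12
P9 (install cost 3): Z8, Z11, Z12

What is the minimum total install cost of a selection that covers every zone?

10

P2, P7 cover every zone at install cost 7 + 3 = 10.
Any cover uses at least 2 sensor positions; among all covering selections none totals below 10.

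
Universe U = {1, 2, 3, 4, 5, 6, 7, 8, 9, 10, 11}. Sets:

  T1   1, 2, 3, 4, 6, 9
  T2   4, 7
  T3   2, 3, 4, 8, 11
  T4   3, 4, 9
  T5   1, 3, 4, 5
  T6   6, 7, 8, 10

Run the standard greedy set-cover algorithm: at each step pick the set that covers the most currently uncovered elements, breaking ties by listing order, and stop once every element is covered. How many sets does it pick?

Pick 1: T1 covers 6 new elements (1, 2, 3, 4, 6, 9).
Pick 2: T6 covers 3 new elements (7, 8, 10).
Pick 3: T3 covers 1 new elements (11).
Pick 4: T5 covers 1 new elements (5).
Greedy uses 4 sets.

4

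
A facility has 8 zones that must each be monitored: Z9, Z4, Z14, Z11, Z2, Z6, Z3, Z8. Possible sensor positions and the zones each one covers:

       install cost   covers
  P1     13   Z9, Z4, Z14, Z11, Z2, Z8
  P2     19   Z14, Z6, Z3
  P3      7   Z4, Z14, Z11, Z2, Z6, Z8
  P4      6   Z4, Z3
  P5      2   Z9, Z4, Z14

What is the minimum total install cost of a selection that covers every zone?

P3, P4, P5 cover every zone at install cost 7 + 6 + 2 = 15.
Any cover uses at least 2 sensor positions; among all covering selections none totals below 15.

15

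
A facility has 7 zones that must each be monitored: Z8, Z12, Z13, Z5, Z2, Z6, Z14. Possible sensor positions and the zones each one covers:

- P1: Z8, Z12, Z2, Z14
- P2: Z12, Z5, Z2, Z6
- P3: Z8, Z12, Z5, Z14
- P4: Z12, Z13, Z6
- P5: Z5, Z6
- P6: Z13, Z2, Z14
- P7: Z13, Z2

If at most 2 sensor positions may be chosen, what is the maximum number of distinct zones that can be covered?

6

Choosing P1, P2 covers {Z8, Z12, Z5, Z2, Z6, Z14} — 6 zones.
No choice of 2 sensor positions does better; here Z13 is left uncovered.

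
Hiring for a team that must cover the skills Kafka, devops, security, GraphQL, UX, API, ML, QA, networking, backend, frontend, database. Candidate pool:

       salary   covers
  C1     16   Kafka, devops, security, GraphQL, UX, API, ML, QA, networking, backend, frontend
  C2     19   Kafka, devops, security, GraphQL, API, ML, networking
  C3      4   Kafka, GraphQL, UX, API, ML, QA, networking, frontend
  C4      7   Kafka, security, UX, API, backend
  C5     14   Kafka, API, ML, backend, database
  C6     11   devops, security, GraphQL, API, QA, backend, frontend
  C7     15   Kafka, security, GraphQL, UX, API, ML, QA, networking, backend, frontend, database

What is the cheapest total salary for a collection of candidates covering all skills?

C6, C7 cover every skill at salary 11 + 15 = 26.
Any cover uses at least 2 candidates; among all covering selections none totals below 26.
Greedy by coverage-per-salary would pick C3, C4, C6, C5 for 36 — worse than the optimum 26.

26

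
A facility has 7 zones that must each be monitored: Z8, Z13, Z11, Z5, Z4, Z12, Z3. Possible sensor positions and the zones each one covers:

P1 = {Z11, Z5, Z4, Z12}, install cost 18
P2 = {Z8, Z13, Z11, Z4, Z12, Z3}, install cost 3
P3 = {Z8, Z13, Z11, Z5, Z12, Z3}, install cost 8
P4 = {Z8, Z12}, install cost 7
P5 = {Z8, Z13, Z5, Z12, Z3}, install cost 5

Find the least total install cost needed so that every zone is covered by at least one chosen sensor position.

8

P2, P5 cover every zone at install cost 3 + 5 = 8.
Any cover uses at least 2 sensor positions; among all covering selections none totals below 8.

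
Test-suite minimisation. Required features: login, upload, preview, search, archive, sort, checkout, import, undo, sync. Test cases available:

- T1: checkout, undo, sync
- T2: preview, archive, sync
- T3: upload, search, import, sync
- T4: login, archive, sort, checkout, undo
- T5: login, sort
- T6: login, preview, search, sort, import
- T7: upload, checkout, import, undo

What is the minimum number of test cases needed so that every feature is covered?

T2, T3, T4 together cover {login, upload, preview, search, archive, sort, checkout, import, undo, sync} — every feature.
No 2 of the 7 test cases cover everything (all 21 pairs fall short), so 3 is minimum.

3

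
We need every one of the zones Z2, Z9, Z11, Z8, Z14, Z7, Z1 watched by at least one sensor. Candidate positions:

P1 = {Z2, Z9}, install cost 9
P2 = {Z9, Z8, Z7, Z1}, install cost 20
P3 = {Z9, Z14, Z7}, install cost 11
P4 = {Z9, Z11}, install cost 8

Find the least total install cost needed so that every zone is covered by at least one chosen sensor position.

P1, P2, P3, P4 cover every zone at install cost 9 + 20 + 11 + 8 = 48.
Any cover uses at least 4 sensor positions; among all covering selections none totals below 48.

48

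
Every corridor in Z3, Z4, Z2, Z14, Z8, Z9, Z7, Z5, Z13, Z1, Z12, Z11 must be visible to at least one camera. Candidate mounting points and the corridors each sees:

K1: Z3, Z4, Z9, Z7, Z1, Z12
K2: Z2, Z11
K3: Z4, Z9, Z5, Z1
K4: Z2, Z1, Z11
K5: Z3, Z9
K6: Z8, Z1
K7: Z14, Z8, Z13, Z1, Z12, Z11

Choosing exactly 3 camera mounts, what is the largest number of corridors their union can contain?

Choosing K1, K2, K7 covers {Z3, Z4, Z2, Z14, Z8, Z9, Z7, Z13, Z1, Z12, Z11} — 11 corridors.
No choice of 3 camera mounts does better; here Z5 is left uncovered.

11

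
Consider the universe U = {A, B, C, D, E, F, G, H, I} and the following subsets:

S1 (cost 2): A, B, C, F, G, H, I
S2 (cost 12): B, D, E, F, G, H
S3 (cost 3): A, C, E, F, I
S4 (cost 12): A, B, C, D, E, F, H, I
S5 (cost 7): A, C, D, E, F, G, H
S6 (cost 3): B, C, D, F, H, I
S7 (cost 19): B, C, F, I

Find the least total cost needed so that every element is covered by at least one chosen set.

8

S1, S3, S6 cover every element at cost 2 + 3 + 3 = 8.
Any cover uses at least 2 sets; among all covering selections none totals below 8.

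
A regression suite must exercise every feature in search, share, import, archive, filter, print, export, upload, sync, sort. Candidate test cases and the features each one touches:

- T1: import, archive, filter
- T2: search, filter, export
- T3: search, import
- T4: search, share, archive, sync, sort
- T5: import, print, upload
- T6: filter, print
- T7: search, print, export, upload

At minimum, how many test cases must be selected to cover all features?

3

T1, T4, T7 together cover {search, share, import, archive, filter, print, export, upload, sync, sort} — every feature.
No 2 of the 7 test cases cover everything (all 21 pairs fall short), so 3 is minimum.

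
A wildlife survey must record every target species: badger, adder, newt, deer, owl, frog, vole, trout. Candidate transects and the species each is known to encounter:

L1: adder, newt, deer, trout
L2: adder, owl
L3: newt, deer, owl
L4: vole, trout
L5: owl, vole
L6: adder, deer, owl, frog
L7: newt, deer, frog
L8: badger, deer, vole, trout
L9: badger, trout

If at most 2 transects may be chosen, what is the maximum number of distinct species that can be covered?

Choosing L6, L8 covers {badger, adder, deer, owl, frog, vole, trout} — 7 species.
No choice of 2 transects does better; here newt is left uncovered.

7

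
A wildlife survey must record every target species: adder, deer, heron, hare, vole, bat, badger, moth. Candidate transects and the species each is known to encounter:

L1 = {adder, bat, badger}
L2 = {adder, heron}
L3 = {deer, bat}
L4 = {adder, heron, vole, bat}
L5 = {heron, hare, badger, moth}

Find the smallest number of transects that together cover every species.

3

L3, L4, L5 together cover {adder, deer, heron, hare, vole, bat, badger, moth} — every species.
No 2 of the 5 transects cover everything (all 10 pairs fall short), so 3 is minimum.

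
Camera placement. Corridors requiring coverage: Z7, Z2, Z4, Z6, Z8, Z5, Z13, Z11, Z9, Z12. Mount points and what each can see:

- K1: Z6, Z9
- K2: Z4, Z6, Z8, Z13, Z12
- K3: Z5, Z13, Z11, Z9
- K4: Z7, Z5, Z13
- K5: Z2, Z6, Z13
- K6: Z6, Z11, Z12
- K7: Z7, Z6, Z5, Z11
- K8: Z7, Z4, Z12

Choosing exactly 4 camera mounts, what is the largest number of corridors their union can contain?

10

Choosing K1, K2, K5, K7 covers {Z7, Z2, Z4, Z6, Z8, Z5, Z13, Z11, Z9, Z12} — 10 corridors.
That is all 10 corridors.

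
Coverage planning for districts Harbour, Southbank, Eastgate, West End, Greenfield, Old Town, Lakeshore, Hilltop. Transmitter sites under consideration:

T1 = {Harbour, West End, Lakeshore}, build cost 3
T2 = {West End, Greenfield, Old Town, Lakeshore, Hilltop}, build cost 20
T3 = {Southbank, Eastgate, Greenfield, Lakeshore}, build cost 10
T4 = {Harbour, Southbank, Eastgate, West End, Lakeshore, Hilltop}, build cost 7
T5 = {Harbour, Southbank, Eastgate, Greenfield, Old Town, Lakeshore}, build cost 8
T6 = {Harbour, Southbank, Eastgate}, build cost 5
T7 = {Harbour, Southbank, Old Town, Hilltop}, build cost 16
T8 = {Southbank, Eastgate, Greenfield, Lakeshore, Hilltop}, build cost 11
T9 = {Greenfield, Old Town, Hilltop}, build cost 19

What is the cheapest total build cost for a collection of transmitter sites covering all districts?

15

T4, T5 cover every district at build cost 7 + 8 = 15.
Any cover uses at least 2 transmitter sites; among all covering selections none totals below 15.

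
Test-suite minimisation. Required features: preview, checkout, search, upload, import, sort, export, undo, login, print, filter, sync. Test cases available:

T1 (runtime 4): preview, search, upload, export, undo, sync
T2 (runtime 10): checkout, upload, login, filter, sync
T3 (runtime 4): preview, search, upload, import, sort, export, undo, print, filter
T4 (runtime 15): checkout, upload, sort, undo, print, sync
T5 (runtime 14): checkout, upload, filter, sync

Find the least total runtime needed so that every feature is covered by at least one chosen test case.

14

T2, T3 cover every feature at runtime 10 + 4 = 14.
Any cover uses at least 2 test cases; among all covering selections none totals below 14.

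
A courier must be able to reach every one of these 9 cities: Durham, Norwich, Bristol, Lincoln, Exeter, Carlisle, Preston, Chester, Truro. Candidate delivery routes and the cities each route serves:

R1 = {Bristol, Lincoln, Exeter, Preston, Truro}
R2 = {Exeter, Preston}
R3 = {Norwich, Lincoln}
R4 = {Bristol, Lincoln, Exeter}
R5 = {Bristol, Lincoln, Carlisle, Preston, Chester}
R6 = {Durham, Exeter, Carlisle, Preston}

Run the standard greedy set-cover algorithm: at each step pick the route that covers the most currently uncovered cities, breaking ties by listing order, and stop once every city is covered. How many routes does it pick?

Pick 1: R1 covers 5 new cities (Bristol, Lincoln, Exeter, Preston, Truro).
Pick 2: R5 covers 2 new cities (Carlisle, Chester).
Pick 3: R3 covers 1 new cities (Norwich).
Pick 4: R6 covers 1 new cities (Durham).
Greedy uses 4 routes.

4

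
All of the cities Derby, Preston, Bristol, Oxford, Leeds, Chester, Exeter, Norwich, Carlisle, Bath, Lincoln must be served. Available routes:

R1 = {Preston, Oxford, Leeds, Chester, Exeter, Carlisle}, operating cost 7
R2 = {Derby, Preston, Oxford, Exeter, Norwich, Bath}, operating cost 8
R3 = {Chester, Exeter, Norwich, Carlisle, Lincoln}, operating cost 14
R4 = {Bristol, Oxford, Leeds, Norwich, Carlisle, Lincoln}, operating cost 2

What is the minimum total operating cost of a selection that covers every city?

17

R1, R2, R4 cover every city at operating cost 7 + 8 + 2 = 17.
Any cover uses at least 3 routes; among all covering selections none totals below 17.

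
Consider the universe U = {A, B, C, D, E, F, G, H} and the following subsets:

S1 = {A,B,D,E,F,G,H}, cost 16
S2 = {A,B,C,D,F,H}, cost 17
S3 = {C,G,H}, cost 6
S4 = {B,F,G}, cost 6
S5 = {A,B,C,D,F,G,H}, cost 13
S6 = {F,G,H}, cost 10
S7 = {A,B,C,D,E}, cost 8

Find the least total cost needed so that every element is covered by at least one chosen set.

S6, S7 cover every element at cost 10 + 8 = 18.
Any cover uses at least 2 sets; among all covering selections none totals below 18.
Greedy by coverage-per-cost would pick S7, S3, S4 for 20 — worse than the optimum 18.

18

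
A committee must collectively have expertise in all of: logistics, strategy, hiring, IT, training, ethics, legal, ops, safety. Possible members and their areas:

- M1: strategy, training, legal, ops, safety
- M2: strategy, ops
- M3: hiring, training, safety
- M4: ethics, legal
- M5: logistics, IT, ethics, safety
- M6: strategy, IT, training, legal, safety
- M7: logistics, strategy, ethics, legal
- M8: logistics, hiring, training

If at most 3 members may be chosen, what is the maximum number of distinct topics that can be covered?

9

Choosing M1, M3, M5 covers {logistics, strategy, hiring, IT, training, ethics, legal, ops, safety} — 9 topics.
That is all 9 topics.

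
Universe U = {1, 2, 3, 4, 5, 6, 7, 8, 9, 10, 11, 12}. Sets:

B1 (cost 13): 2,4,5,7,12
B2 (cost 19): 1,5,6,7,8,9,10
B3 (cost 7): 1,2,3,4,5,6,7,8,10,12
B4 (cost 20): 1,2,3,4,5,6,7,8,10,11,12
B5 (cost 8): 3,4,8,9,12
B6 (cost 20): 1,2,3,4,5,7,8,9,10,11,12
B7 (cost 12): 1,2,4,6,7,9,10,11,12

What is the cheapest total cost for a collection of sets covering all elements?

B3, B7 cover every element at cost 7 + 12 = 19.
Any cover uses at least 2 sets; among all covering selections none totals below 19.

19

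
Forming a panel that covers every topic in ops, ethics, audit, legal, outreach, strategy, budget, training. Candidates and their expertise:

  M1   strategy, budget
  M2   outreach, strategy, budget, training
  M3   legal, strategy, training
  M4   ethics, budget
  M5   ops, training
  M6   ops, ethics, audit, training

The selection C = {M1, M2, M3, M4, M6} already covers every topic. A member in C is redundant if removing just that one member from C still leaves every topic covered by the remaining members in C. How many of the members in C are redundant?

2

Drop M1: the rest still cover every topic — redundant.
Drop M2: outreach uncovered — not redundant.
Drop M3: legal uncovered — not redundant.
Drop M4: the rest still cover every topic — redundant.
Drop M6: ops, audit uncovered — not redundant.
2 redundant: M1, M4.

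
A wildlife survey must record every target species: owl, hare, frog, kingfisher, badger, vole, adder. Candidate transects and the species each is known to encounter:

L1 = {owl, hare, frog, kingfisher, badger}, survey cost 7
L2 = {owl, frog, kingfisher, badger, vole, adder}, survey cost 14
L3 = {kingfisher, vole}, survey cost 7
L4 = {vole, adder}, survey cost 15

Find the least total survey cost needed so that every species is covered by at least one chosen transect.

L1, L2 cover every species at survey cost 7 + 14 = 21.
Any cover uses at least 2 transects; among all covering selections none totals below 21.

21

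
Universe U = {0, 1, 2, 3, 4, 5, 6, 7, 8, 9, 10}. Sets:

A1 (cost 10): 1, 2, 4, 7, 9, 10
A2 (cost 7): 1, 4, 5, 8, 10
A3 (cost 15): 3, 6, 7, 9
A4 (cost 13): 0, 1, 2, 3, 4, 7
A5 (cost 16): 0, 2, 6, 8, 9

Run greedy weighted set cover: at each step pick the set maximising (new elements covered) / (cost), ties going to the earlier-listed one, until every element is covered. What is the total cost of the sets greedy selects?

35

Pick 1: A2 adds 5 new (1, 4, 5, 8, 10) at cost 7 (ratio 5/7).
Pick 2: A4 adds 4 new (0, 2, 3, 7) at cost 13 (ratio 4/13).
Pick 3: A3 adds 2 new (6, 9) at cost 15 (ratio 2/15).
Greedy total cost: 7 + 13 + 15 = 35.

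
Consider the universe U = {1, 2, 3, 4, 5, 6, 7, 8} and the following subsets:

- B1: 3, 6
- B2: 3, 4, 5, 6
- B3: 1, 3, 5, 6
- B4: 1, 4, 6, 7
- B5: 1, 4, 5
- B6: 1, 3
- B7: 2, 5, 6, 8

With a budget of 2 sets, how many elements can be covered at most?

7

Choosing B4, B7 covers {1, 2, 4, 5, 6, 7, 8} — 7 elements.
No choice of 2 sets does better; here 3 is left uncovered.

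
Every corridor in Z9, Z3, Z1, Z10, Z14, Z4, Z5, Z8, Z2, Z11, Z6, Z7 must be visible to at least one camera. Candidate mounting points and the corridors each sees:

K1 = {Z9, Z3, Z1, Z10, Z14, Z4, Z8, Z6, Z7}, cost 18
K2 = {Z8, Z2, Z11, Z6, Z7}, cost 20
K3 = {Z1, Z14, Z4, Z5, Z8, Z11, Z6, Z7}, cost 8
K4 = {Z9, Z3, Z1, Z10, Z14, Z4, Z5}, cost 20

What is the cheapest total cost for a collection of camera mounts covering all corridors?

K2, K4 cover every corridor at cost 20 + 20 = 40.
Any cover uses at least 2 camera mounts; among all covering selections none totals below 40.
Greedy by coverage-per-cost would pick K3, K1, K2 for 46 — worse than the optimum 40.

40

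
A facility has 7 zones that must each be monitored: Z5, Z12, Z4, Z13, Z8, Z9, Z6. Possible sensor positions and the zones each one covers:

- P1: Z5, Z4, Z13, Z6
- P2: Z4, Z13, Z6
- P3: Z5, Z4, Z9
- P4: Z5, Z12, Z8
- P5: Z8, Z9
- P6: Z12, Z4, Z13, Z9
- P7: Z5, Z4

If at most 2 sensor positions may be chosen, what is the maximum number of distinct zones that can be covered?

Choosing P1, P4 covers {Z5, Z12, Z4, Z13, Z8, Z6} — 6 zones.
No choice of 2 sensor positions does better; here Z9 is left uncovered.

6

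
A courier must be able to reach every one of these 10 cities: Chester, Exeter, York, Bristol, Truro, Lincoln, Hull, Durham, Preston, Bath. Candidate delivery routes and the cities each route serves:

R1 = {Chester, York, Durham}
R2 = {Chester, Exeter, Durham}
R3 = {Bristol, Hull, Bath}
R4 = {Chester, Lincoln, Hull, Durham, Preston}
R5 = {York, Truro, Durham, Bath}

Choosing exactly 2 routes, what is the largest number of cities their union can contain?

Choosing R4, R5 covers {Chester, York, Truro, Lincoln, Hull, Durham, Preston, Bath} — 8 cities.
No choice of 2 routes does better; here Exeter, Bristol are left uncovered.

8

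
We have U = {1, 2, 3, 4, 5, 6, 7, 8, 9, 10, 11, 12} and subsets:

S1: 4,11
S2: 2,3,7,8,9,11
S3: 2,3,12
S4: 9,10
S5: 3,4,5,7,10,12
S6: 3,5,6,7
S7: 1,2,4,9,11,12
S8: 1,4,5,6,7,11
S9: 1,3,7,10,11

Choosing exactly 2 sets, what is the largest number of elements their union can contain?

10

Choosing S2, S5 covers {2, 3, 4, 5, 7, 8, 9, 10, 11, 12} — 10 elements.
No choice of 2 sets does better; here 1, 6 are left uncovered.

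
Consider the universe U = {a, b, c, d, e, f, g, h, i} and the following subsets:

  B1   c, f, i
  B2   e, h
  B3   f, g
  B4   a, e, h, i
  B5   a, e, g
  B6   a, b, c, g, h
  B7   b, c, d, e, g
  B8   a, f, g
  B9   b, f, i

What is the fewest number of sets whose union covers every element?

B1, B4, B7 together cover {a, b, c, d, e, f, g, h, i} — every element.
No 2 of the 9 sets cover everything (all 36 pairs fall short), so 3 is minimum.

3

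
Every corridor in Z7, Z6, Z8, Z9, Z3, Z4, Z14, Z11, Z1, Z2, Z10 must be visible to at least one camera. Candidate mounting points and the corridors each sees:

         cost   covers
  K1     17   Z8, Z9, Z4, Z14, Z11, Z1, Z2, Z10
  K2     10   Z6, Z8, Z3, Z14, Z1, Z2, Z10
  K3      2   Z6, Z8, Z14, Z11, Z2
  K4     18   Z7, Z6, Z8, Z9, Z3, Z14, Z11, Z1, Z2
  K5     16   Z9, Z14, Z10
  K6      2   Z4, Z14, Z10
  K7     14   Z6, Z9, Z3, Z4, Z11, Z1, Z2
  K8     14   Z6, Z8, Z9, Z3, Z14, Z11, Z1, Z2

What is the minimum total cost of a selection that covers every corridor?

K4, K6 cover every corridor at cost 18 + 2 = 20.
Any cover uses at least 2 camera mounts; among all covering selections none totals below 20.
Greedy by coverage-per-cost would pick K3, K6, K4 for 22 — worse than the optimum 20.

20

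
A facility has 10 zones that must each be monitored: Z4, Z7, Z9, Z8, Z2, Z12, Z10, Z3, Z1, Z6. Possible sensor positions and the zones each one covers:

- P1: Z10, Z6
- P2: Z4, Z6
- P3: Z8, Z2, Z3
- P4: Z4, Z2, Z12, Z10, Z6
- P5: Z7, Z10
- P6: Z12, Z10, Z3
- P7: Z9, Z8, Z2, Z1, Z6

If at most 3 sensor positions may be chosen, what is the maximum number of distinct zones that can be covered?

9

Choosing P2, P6, P7 covers {Z4, Z9, Z8, Z2, Z12, Z10, Z3, Z1, Z6} — 9 zones.
No choice of 3 sensor positions does better; here Z7 is left uncovered.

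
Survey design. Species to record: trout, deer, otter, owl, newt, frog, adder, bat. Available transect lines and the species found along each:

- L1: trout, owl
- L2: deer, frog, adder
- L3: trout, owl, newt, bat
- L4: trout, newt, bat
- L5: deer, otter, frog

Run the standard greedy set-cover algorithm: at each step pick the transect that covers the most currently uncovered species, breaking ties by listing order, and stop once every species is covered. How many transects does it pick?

3

Pick 1: L3 covers 4 new species (trout, owl, newt, bat).
Pick 2: L2 covers 3 new species (deer, frog, adder).
Pick 3: L5 covers 1 new species (otter).
Greedy uses 3 transects.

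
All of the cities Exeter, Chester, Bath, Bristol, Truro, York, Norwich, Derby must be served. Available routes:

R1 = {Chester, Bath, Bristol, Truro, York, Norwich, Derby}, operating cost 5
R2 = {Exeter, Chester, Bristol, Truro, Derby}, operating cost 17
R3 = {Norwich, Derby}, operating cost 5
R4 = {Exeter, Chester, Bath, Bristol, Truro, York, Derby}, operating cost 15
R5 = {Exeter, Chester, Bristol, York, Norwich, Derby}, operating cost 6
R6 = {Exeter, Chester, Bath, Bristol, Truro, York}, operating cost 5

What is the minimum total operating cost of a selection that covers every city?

R1, R6 cover every city at operating cost 5 + 5 = 10.
Any cover uses at least 2 routes; among all covering selections none totals below 10.

10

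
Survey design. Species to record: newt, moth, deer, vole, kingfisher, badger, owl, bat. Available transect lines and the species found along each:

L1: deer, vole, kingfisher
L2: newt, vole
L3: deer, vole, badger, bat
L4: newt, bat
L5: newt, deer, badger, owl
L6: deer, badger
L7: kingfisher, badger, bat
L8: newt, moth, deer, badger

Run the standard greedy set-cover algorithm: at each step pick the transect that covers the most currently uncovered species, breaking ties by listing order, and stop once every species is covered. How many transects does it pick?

Pick 1: L3 covers 4 new species (deer, vole, badger, bat).
Pick 2: L5 covers 2 new species (newt, owl).
Pick 3: L1 covers 1 new species (kingfisher).
Pick 4: L8 covers 1 new species (moth).
Greedy uses 4 transects.

4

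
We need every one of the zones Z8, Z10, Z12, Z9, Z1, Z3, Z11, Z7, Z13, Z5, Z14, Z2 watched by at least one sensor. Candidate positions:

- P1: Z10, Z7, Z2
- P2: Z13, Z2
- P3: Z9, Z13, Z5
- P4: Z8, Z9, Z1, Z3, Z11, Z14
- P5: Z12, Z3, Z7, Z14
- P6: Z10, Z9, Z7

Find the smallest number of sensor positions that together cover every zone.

P1, P3, P4, P5 together cover {Z8, Z10, Z12, Z9, Z1, Z3, Z11, Z7, Z13, Z5, Z14, Z2} — every zone.
No 3 of the 6 sensor positions cover everything (all 20 triples fall short), so 4 is minimum.

4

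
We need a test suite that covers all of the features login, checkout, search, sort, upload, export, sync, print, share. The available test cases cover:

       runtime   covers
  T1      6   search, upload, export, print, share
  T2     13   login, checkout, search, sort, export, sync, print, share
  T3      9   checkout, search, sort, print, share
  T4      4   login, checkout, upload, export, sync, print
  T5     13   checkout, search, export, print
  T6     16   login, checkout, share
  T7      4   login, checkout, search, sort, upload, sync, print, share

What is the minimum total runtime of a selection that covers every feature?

T4, T7 cover every feature at runtime 4 + 4 = 8.
Any cover uses at least 2 test cases; among all covering selections none totals below 8.

8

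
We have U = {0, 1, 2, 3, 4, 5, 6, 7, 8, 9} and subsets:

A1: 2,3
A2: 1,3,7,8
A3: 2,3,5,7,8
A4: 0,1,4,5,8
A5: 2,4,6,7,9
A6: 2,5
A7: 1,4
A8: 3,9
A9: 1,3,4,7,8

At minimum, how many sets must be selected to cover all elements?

3

A1, A4, A5 together cover {0, 1, 2, 3, 4, 5, 6, 7, 8, 9} — every element.
No 2 of the 9 sets cover everything (all 36 pairs fall short), so 3 is minimum.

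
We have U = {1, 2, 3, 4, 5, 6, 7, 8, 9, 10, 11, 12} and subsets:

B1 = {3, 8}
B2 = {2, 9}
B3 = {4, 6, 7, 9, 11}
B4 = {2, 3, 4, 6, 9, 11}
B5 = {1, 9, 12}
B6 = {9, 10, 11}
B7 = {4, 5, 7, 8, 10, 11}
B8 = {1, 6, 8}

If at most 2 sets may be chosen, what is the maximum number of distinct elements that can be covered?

Choosing B4, B7 covers {2, 3, 4, 5, 6, 7, 8, 9, 10, 11} — 10 elements.
No choice of 2 sets does better; here 1, 12 are left uncovered.

10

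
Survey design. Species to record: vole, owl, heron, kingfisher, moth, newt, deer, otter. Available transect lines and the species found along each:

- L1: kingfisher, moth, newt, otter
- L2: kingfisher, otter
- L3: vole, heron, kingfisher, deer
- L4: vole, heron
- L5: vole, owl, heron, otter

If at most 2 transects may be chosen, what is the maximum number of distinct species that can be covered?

7

Choosing L1, L3 covers {vole, heron, kingfisher, moth, newt, deer, otter} — 7 species.
No choice of 2 transects does better; here owl is left uncovered.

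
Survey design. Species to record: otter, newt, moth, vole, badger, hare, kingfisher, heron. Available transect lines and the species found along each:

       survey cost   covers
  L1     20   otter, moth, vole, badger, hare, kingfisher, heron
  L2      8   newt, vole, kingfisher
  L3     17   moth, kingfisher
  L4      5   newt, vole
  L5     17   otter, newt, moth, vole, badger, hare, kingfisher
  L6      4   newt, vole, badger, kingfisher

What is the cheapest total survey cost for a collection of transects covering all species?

24

L1, L6 cover every species at survey cost 20 + 4 = 24.
Any cover uses at least 2 transects; among all covering selections none totals below 24.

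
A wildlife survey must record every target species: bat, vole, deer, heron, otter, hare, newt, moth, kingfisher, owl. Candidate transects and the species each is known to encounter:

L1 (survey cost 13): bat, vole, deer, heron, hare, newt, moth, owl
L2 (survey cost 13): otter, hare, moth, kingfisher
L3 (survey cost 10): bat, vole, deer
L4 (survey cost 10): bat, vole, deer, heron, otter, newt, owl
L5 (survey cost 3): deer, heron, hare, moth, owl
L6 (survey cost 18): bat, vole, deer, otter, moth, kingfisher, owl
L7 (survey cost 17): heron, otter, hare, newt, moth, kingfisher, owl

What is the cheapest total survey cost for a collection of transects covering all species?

23

L2, L4 cover every species at survey cost 13 + 10 = 23.
Any cover uses at least 2 transects; among all covering selections none totals below 23.
Greedy by coverage-per-survey cost would pick L5, L4, L2 for 26 — worse than the optimum 23.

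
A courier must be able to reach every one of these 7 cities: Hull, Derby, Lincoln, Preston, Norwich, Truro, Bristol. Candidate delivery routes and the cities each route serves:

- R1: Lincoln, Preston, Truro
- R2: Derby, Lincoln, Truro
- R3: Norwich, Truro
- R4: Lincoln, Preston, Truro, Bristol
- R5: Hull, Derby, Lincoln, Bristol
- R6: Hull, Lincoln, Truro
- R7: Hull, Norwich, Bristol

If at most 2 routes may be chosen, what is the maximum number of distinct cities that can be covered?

6

Choosing R1, R5 covers {Hull, Derby, Lincoln, Preston, Truro, Bristol} — 6 cities.
No choice of 2 routes does better; here Norwich is left uncovered.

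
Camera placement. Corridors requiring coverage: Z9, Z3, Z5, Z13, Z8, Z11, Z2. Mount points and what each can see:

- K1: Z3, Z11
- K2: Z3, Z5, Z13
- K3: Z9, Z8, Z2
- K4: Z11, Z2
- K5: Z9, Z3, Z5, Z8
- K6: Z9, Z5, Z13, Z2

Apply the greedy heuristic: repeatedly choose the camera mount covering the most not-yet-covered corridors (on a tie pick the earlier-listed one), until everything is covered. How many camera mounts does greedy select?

Pick 1: K5 covers 4 new corridors (Z9, Z3, Z5, Z8).
Pick 2: K4 covers 2 new corridors (Z11, Z2).
Pick 3: K2 covers 1 new corridors (Z13).
Greedy uses 3 camera mounts.

3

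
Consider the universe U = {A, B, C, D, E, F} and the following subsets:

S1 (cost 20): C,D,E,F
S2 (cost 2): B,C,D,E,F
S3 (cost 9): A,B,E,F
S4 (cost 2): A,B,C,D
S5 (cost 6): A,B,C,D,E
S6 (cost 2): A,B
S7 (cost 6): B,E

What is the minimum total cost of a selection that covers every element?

S2, S4 cover every element at cost 2 + 2 = 4.
Any cover uses at least 2 sets; among all covering selections none totals below 4.

4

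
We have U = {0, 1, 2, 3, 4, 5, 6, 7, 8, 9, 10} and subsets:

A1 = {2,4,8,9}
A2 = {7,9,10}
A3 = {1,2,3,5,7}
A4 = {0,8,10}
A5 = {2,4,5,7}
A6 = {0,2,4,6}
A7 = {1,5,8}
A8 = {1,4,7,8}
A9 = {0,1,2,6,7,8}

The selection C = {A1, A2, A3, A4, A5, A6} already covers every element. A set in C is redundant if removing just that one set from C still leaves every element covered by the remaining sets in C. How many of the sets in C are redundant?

4

Drop A1: the rest still cover every element — redundant.
Drop A2: the rest still cover every element — redundant.
Drop A3: 1, 3 uncovered — not redundant.
Drop A4: the rest still cover every element — redundant.
Drop A5: the rest still cover every element — redundant.
Drop A6: 6 uncovered — not redundant.
4 redundant: A1, A2, A4, A5.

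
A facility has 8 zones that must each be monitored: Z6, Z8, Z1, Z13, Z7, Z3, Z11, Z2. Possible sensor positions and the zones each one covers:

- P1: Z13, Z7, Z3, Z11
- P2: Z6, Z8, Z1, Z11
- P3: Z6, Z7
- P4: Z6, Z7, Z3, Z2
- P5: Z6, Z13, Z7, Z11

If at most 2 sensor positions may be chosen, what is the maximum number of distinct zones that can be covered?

Choosing P1, P2 covers {Z6, Z8, Z1, Z13, Z7, Z3, Z11} — 7 zones.
No choice of 2 sensor positions does better; here Z2 is left uncovered.

7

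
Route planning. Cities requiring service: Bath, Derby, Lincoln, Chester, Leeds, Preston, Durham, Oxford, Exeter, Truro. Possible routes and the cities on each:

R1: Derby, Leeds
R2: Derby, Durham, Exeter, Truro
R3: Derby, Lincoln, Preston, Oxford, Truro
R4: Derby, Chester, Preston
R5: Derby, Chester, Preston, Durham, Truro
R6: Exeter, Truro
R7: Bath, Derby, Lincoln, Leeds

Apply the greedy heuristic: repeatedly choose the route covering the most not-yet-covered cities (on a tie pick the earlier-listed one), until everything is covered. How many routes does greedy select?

4

Pick 1: R3 covers 5 new cities (Derby, Lincoln, Preston, Oxford, Truro).
Pick 2: R2 covers 2 new cities (Durham, Exeter).
Pick 3: R7 covers 2 new cities (Bath, Leeds).
Pick 4: R4 covers 1 new cities (Chester).
Greedy uses 4 routes.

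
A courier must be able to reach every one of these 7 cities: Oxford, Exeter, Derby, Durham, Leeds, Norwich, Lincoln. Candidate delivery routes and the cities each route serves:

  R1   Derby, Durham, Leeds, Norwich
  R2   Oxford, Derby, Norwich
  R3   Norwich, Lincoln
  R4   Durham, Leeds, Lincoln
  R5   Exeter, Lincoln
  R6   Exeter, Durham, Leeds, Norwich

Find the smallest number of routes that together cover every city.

3

R1, R2, R5 together cover {Oxford, Exeter, Derby, Durham, Leeds, Norwich, Lincoln} — every city.
No 2 of the 6 routes cover everything (all 15 pairs fall short), so 3 is minimum.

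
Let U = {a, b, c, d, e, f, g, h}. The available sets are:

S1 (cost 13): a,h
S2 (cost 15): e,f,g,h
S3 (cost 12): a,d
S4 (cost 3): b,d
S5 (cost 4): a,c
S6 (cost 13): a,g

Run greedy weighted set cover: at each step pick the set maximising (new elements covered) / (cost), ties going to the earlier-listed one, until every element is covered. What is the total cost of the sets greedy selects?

22

Pick 1: S4 adds 2 new (b, d) at cost 3 (ratio 2/3).
Pick 2: S5 adds 2 new (a, c) at cost 4 (ratio 2/4).
Pick 3: S2 adds 4 new (e, f, g, h) at cost 15 (ratio 4/15).
Greedy total cost: 3 + 4 + 15 = 22.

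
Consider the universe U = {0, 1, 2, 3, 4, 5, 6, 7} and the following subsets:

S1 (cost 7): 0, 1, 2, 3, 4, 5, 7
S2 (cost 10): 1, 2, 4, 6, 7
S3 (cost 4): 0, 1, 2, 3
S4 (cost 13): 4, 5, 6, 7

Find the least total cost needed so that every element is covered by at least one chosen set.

17

S1, S2 cover every element at cost 7 + 10 = 17.
Any cover uses at least 2 sets; among all covering selections none totals below 17.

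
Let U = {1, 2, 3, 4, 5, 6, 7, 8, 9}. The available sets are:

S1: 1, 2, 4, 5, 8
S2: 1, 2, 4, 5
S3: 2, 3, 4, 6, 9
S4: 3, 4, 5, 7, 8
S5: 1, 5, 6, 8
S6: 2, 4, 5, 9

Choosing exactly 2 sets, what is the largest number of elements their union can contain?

Choosing S1, S3 covers {1, 2, 3, 4, 5, 6, 8, 9} — 8 elements.
No choice of 2 sets does better; here 7 is left uncovered.

8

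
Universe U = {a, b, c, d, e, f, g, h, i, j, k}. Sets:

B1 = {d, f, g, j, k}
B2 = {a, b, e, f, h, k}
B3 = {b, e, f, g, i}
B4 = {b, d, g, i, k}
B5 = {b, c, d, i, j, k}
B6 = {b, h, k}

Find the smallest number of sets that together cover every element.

B1, B2, B5 together cover {a, b, c, d, e, f, g, h, i, j, k} — every element.
No 2 of the 6 sets cover everything (all 15 pairs fall short), so 3 is minimum.

3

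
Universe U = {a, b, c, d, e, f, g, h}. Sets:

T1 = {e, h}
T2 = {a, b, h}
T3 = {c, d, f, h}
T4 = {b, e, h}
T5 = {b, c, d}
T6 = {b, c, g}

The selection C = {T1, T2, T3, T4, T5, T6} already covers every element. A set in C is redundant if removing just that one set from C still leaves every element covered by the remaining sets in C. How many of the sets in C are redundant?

3

Drop T1: the rest still cover every element — redundant.
Drop T2: a uncovered — not redundant.
Drop T3: f uncovered — not redundant.
Drop T4: the rest still cover every element — redundant.
Drop T5: the rest still cover every element — redundant.
Drop T6: g uncovered — not redundant.
3 redundant: T1, T4, T5.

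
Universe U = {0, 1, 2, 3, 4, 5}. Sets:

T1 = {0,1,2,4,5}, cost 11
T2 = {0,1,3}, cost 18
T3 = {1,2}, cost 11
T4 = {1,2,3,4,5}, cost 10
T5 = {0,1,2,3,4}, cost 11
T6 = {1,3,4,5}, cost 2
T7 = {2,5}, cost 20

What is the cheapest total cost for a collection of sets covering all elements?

13

T1, T6 cover every element at cost 11 + 2 = 13.
Any cover uses at least 2 sets; among all covering selections none totals below 13.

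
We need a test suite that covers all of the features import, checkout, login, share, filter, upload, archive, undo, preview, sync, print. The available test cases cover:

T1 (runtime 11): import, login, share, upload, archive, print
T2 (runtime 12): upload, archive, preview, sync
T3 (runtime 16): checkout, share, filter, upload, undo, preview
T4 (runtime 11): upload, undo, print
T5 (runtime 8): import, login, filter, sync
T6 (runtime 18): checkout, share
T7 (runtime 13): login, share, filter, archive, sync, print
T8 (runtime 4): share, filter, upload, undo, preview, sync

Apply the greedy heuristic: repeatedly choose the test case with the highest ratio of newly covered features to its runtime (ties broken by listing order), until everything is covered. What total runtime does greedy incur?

31

Pick 1: T8 adds 6 new (share, filter, upload, undo, preview, sync) at runtime 4 (ratio 6/4).
Pick 2: T1 adds 4 new (import, login, archive, print) at runtime 11 (ratio 4/11).
Pick 3: T3 adds 1 new (checkout) at runtime 16 (ratio 1/16).
Greedy total runtime: 4 + 11 + 16 = 31.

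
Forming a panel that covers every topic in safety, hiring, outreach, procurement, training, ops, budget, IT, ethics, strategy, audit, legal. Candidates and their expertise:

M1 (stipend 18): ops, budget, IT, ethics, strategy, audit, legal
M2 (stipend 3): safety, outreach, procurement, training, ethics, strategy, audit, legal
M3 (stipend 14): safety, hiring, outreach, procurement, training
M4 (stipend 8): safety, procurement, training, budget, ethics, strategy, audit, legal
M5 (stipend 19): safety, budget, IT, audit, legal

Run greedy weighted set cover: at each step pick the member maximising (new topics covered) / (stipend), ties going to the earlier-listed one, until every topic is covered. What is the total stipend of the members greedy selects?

35

Pick 1: M2 adds 8 new (safety, outreach, procurement, training, ethics, strategy, audit, legal) at stipend 3 (ratio 8/3).
Pick 2: M1 adds 3 new (ops, budget, IT) at stipend 18 (ratio 3/18).
Pick 3: M3 adds 1 new (hiring) at stipend 14 (ratio 1/14).
Greedy total stipend: 3 + 18 + 14 = 35. (The true optimum is 32, so greedy overshoots here.)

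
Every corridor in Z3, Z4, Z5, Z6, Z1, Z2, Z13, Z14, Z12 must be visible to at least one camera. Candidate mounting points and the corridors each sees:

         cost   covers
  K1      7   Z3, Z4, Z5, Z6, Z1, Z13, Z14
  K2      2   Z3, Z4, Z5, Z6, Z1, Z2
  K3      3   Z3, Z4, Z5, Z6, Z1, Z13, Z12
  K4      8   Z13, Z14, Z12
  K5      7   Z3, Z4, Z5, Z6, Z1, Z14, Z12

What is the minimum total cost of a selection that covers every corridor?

10

K2, K4 cover every corridor at cost 2 + 8 = 10.
Any cover uses at least 2 camera mounts; among all covering selections none totals below 10.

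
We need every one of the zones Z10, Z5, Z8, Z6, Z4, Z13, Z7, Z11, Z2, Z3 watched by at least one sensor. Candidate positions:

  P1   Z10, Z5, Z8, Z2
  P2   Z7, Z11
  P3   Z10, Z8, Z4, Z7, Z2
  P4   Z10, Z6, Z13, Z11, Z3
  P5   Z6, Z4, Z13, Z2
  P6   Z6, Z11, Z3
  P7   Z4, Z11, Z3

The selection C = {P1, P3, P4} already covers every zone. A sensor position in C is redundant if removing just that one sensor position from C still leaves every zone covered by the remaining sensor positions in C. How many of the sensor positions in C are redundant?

Drop P1: Z5 uncovered — not redundant.
Drop P3: Z4, Z7 uncovered — not redundant.
Drop P4: Z6, Z13, Z11, Z3 uncovered — not redundant.
None of the sensor positions in C is redundant.

0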